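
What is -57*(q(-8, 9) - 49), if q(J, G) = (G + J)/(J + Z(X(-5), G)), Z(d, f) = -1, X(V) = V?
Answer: 8398/3 ≈ 2799.3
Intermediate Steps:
q(J, G) = (G + J)/(-1 + J) (q(J, G) = (G + J)/(J - 1) = (G + J)/(-1 + J))
-57*(q(-8, 9) - 49) = -57*((9 - 8)/(-1 - 8) - 49) = -57*(1/(-9) - 49) = -57*(-⅑*1 - 49) = -57*(-⅑ - 49) = -57*(-442/9) = 8398/3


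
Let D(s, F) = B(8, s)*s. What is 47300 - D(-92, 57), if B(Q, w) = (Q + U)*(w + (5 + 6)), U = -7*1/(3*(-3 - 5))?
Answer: -28979/2 ≈ -14490.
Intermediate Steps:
U = 7/24 (U = -7/(3*(-8)) = -7/(-24) = -7*(-1/24) = 7/24 ≈ 0.29167)
B(Q, w) = (11 + w)*(7/24 + Q) (B(Q, w) = (Q + 7/24)*(w + (5 + 6)) = (7/24 + Q)*(w + 11) = (7/24 + Q)*(11 + w) = (11 + w)*(7/24 + Q))
D(s, F) = s*(2189/24 + 199*s/24) (D(s, F) = (77/24 + 11*8 + 7*s/24 + 8*s)*s = (77/24 + 88 + 7*s/24 + 8*s)*s = (2189/24 + 199*s/24)*s = s*(2189/24 + 199*s/24))
47300 - D(-92, 57) = 47300 - 199*(-92)*(11 - 92)/24 = 47300 - 199*(-92)*(-81)/24 = 47300 - 1*123579/2 = 47300 - 123579/2 = -28979/2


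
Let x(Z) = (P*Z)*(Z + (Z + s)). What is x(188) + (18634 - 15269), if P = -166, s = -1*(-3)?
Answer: -11824467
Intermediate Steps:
s = 3
x(Z) = -166*Z*(3 + 2*Z) (x(Z) = (-166*Z)*(Z + (Z + 3)) = (-166*Z)*(Z + (3 + Z)) = (-166*Z)*(3 + 2*Z) = -166*Z*(3 + 2*Z))
x(188) + (18634 - 15269) = -166*188*(3 + 2*188) + (18634 - 15269) = -166*188*(3 + 376) + 3365 = -166*188*379 + 3365 = -11827832 + 3365 = -11824467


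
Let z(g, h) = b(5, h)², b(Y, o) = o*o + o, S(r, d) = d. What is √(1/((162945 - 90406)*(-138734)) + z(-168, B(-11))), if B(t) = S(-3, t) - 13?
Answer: √106779837937050010126502/591977978 ≈ 552.00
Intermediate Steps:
b(Y, o) = o + o² (b(Y, o) = o² + o = o + o²)
B(t) = -13 + t (B(t) = t - 13 = -13 + t)
z(g, h) = h²*(1 + h)² (z(g, h) = (h*(1 + h))² = h²*(1 + h)²)
√(1/((162945 - 90406)*(-138734)) + z(-168, B(-11))) = √(1/((162945 - 90406)*(-138734)) + (-13 - 11)²*(1 + (-13 - 11))²) = √(-1/138734/72539 + (-24)²*(1 - 24)²) = √((1/72539)*(-1/138734) + 576*(-23)²) = √(-1/10063625626 + 576*529) = √(-1/10063625626 + 304704) = √(3066426982744703/10063625626) = √106779837937050010126502/591977978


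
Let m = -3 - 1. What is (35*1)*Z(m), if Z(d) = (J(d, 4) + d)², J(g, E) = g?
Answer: 2240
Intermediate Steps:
m = -4
Z(d) = 4*d² (Z(d) = (d + d)² = (2*d)² = 4*d²)
(35*1)*Z(m) = (35*1)*(4*(-4)²) = 35*(4*16) = 35*64 = 2240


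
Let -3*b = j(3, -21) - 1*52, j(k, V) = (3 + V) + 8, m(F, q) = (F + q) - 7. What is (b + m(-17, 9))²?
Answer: 289/9 ≈ 32.111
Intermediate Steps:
m(F, q) = -7 + F + q
j(k, V) = 11 + V
b = 62/3 (b = -((11 - 21) - 1*52)/3 = -(-10 - 52)/3 = -⅓*(-62) = 62/3 ≈ 20.667)
(b + m(-17, 9))² = (62/3 + (-7 - 17 + 9))² = (62/3 - 15)² = (17/3)² = 289/9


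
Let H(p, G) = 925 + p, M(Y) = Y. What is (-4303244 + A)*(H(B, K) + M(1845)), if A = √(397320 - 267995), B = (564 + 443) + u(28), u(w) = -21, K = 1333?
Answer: -16162984464 + 18780*√5173 ≈ -1.6162e+10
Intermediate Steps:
B = 986 (B = (564 + 443) - 21 = 1007 - 21 = 986)
A = 5*√5173 (A = √129325 = 5*√5173 ≈ 359.62)
(-4303244 + A)*(H(B, K) + M(1845)) = (-4303244 + 5*√5173)*((925 + 986) + 1845) = (-4303244 + 5*√5173)*(1911 + 1845) = (-4303244 + 5*√5173)*3756 = -16162984464 + 18780*√5173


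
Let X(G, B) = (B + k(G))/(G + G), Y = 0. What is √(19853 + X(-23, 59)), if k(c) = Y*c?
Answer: √42006234/46 ≈ 140.90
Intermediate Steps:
k(c) = 0 (k(c) = 0*c = 0)
X(G, B) = B/(2*G) (X(G, B) = (B + 0)/(G + G) = B/((2*G)) = B*(1/(2*G)) = B/(2*G))
√(19853 + X(-23, 59)) = √(19853 + (½)*59/(-23)) = √(19853 + (½)*59*(-1/23)) = √(19853 - 59/46) = √(913179/46) = √42006234/46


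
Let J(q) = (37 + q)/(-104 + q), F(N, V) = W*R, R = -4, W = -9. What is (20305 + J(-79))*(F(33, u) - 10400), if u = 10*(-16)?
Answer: -12837047316/61 ≈ -2.1044e+8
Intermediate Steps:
u = -160
F(N, V) = 36 (F(N, V) = -9*(-4) = 36)
J(q) = (37 + q)/(-104 + q)
(20305 + J(-79))*(F(33, u) - 10400) = (20305 + (37 - 79)/(-104 - 79))*(36 - 10400) = (20305 - 42/(-183))*(-10364) = (20305 - 1/183*(-42))*(-10364) = (20305 + 14/61)*(-10364) = (1238619/61)*(-10364) = -12837047316/61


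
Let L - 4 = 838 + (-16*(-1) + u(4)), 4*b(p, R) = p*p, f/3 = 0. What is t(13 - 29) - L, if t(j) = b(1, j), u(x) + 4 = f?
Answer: -3415/4 ≈ -853.75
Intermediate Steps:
f = 0 (f = 3*0 = 0)
b(p, R) = p²/4 (b(p, R) = (p*p)/4 = p²/4)
u(x) = -4 (u(x) = -4 + 0 = -4)
t(j) = ¼ (t(j) = (¼)*1² = (¼)*1 = ¼)
L = 854 (L = 4 + (838 + (-16*(-1) - 4)) = 4 + (838 + (16 - 4)) = 4 + (838 + 12) = 4 + 850 = 854)
t(13 - 29) - L = ¼ - 1*854 = ¼ - 854 = -3415/4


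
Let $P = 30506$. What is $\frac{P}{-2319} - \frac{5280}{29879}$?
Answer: $- \frac{923733094}{69289401} \approx -13.332$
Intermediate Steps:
$\frac{P}{-2319} - \frac{5280}{29879} = \frac{30506}{-2319} - \frac{5280}{29879} = 30506 \left(- \frac{1}{2319}\right) - \frac{5280}{29879} = - \frac{30506}{2319} - \frac{5280}{29879} = - \frac{923733094}{69289401}$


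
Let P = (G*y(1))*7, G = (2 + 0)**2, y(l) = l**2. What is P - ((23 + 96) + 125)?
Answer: -216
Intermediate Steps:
G = 4 (G = 2**2 = 4)
P = 28 (P = (4*1**2)*7 = (4*1)*7 = 4*7 = 28)
P - ((23 + 96) + 125) = 28 - ((23 + 96) + 125) = 28 - (119 + 125) = 28 - 1*244 = 28 - 244 = -216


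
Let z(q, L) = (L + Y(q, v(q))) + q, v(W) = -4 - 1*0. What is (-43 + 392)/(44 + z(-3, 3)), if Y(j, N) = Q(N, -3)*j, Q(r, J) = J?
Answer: 349/53 ≈ 6.5849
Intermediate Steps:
v(W) = -4 (v(W) = -4 + 0 = -4)
Y(j, N) = -3*j
z(q, L) = L - 2*q (z(q, L) = (L - 3*q) + q = L - 2*q)
(-43 + 392)/(44 + z(-3, 3)) = (-43 + 392)/(44 + (3 - 2*(-3))) = 349/(44 + (3 + 6)) = 349/(44 + 9) = 349/53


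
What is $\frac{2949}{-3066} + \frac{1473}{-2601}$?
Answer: $- \frac{1354063}{886074} \approx -1.5282$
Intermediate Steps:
$\frac{2949}{-3066} + \frac{1473}{-2601} = 2949 \left(- \frac{1}{3066}\right) + 1473 \left(- \frac{1}{2601}\right) = - \frac{983}{1022} - \frac{491}{867} = - \frac{1354063}{886074}$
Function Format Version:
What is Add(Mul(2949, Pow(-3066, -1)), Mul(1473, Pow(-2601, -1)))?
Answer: Rational(-1354063, 886074) ≈ -1.5282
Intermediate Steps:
Add(Mul(2949, Pow(-3066, -1)), Mul(1473, Pow(-2601, -1))) = Add(Mul(2949, Rational(-1, 3066)), Mul(1473, Rational(-1, 2601))) = Add(Rational(-983, 1022), Rational(-491, 867)) = Rational(-1354063, 886074)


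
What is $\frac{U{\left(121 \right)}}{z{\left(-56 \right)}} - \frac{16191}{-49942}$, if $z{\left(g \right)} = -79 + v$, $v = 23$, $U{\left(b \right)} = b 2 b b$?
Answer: $- \frac{44237423057}{699188} \approx -63270.0$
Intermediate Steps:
$U{\left(b \right)} = 2 b^{3}$ ($U{\left(b \right)} = 2 b^{2} b = 2 b^{3}$)
$z{\left(g \right)} = -56$ ($z{\left(g \right)} = -79 + 23 = -56$)
$\frac{U{\left(121 \right)}}{z{\left(-56 \right)}} - \frac{16191}{-49942} = \frac{2 \cdot 121^{3}}{-56} - \frac{16191}{-49942} = 2 \cdot 1771561 \left(- \frac{1}{56}\right) - - \frac{16191}{49942} = 3543122 \left(- \frac{1}{56}\right) + \frac{16191}{49942} = - \frac{1771561}{28} + \frac{16191}{49942} = - \frac{44237423057}{699188}$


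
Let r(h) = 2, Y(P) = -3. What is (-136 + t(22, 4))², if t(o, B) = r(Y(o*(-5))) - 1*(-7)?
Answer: 16129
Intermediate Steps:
t(o, B) = 9 (t(o, B) = 2 - 1*(-7) = 2 + 7 = 9)
(-136 + t(22, 4))² = (-136 + 9)² = (-127)² = 16129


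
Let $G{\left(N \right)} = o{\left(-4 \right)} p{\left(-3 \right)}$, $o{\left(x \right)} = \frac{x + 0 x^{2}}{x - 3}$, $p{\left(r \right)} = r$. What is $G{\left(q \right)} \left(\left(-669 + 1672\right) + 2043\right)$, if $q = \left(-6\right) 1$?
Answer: $- \frac{36552}{7} \approx -5221.7$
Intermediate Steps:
$o{\left(x \right)} = \frac{x}{-3 + x}$ ($o{\left(x \right)} = \frac{x + 0}{-3 + x} = \frac{x}{-3 + x}$)
$q = -6$
$G{\left(N \right)} = - \frac{12}{7}$ ($G{\left(N \right)} = - \frac{4}{-3 - 4} \left(-3\right) = - \frac{4}{-7} \left(-3\right) = \left(-4\right) \left(- \frac{1}{7}\right) \left(-3\right) = \frac{4}{7} \left(-3\right) = - \frac{12}{7}$)
$G{\left(q \right)} \left(\left(-669 + 1672\right) + 2043\right) = - \frac{12 \left(\left(-669 + 1672\right) + 2043\right)}{7} = - \frac{12 \left(1003 + 2043\right)}{7} = \left(- \frac{12}{7}\right) 3046 = - \frac{36552}{7}$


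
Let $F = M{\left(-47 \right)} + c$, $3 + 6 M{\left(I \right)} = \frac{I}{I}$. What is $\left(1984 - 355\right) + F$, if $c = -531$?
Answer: $\frac{3293}{3} \approx 1097.7$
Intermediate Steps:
$M{\left(I \right)} = - \frac{1}{3}$ ($M{\left(I \right)} = - \frac{1}{2} + \frac{I \frac{1}{I}}{6} = - \frac{1}{2} + \frac{1}{6} \cdot 1 = - \frac{1}{2} + \frac{1}{6} = - \frac{1}{3}$)
$F = - \frac{1594}{3}$ ($F = - \frac{1}{3} - 531 = - \frac{1594}{3} \approx -531.33$)
$\left(1984 - 355\right) + F = \left(1984 - 355\right) - \frac{1594}{3} = 1629 - \frac{1594}{3} = \frac{3293}{3}$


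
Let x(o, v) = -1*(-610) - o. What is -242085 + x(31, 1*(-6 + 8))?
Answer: -241506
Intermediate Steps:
x(o, v) = 610 - o
-242085 + x(31, 1*(-6 + 8)) = -242085 + (610 - 1*31) = -242085 + (610 - 31) = -242085 + 579 = -241506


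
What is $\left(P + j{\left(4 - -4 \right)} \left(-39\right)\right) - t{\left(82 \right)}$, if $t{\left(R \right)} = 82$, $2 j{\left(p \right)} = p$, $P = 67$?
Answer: $-171$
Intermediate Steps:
$j{\left(p \right)} = \frac{p}{2}$
$\left(P + j{\left(4 - -4 \right)} \left(-39\right)\right) - t{\left(82 \right)} = \left(67 + \frac{4 - -4}{2} \left(-39\right)\right) - 82 = \left(67 + \frac{4 + 4}{2} \left(-39\right)\right) - 82 = \left(67 + \frac{1}{2} \cdot 8 \left(-39\right)\right) - 82 = \left(67 + 4 \left(-39\right)\right) - 82 = \left(67 - 156\right) - 82 = -89 - 82 = -171$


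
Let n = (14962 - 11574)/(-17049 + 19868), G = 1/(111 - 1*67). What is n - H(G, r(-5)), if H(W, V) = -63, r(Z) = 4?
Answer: 180985/2819 ≈ 64.202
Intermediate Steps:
G = 1/44 (G = 1/(111 - 67) = 1/44 ≈ 0.022727)
n = 3388/2819 ≈ 1.2018
n - H(G, r(-5)) = 3388/2819 - 1*(-63) = 3388/2819 + 63 = 180985/2819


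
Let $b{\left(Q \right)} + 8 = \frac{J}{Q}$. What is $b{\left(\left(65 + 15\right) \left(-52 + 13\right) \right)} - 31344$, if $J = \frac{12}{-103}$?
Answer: $- \frac{839606559}{26780} \approx -31352.0$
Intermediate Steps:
$J = - \frac{12}{103}$ ($J = 12 \left(- \frac{1}{103}\right) = - \frac{12}{103} \approx -0.1165$)
$b{\left(Q \right)} = -8 - \frac{12}{103 Q}$
$b{\left(\left(65 + 15\right) \left(-52 + 13\right) \right)} - 31344 = \left(-8 - \frac{12}{103 \left(65 + 15\right) \left(-52 + 13\right)}\right) - 31344 = \left(-8 - \frac{12}{103 \cdot 80 \left(-39\right)}\right) - 31344 = \left(-8 - \frac{12}{103 \left(-3120\right)}\right) - 31344 = \left(-8 - - \frac{1}{26780}\right) - 31344 = \left(-8 + \frac{1}{26780}\right) - 31344 = - \frac{214239}{26780} - 31344 = - \frac{839606559}{26780}$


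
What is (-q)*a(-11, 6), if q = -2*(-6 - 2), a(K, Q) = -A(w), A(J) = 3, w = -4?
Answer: 48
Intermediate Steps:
a(K, Q) = -3 (a(K, Q) = -1*3 = -3)
q = 16 (q = -2*(-8) = 16)
(-q)*a(-11, 6) = -1*16*(-3) = -16*(-3) = 48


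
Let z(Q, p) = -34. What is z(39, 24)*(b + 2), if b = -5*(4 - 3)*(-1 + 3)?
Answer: 272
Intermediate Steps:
b = -10 (b = -5*2 = -10)
z(39, 24)*(b + 2) = -34*(-10 + 2) = -34*(-8) = 272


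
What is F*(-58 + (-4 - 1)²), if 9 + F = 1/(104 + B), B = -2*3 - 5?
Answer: 9196/31 ≈ 296.65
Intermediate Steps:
B = -11 (B = -6 - 5 = -11)
F = -836/93 (F = -9 + 1/(104 - 11) = -9 + 1/93 = -836/93 ≈ -8.9892)
F*(-58 + (-4 - 1)²) = -836*(-58 + (-4 - 1)²)/93 = -836*(-58 + (-5)²)/93 = -836*(-58 + 25)/93 = -836/93*(-33) = 9196/31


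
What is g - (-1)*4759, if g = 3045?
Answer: 7804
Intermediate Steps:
g - (-1)*4759 = 3045 - (-1)*4759 = 3045 - 1*(-4759) = 3045 + 4759 = 7804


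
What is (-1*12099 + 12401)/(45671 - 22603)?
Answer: 151/11534 ≈ 0.013092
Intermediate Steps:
(-1*12099 + 12401)/(45671 - 22603) = (-12099 + 12401)/23068 = 302*(1/23068) = 151/11534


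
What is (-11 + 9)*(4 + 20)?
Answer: -48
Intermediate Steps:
(-11 + 9)*(4 + 20) = -2*24 = -48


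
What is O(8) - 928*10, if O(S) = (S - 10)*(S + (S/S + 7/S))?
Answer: -37199/4 ≈ -9299.8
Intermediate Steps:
O(S) = (-10 + S)*(1 + S + 7/S) (O(S) = (-10 + S)*(S + (1 + 7/S)) = (-10 + S)*(1 + S + 7/S))
O(8) - 928*10 = (-3 + 8² - 70/8 - 9*8) - 928*10 = (-3 + 64 - 70*⅛ - 72) - 116*80 = (-3 + 64 - 35/4 - 72) - 9280 = -79/4 - 9280 = -37199/4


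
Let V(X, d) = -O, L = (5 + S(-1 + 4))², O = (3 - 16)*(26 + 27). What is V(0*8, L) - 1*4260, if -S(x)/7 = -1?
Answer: -3571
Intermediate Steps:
S(x) = 7 (S(x) = -7*(-1) = 7)
O = -689 (O = -13*53 = -689)
L = 144 (L = (5 + 7)² = 12² = 144)
V(X, d) = 689 (V(X, d) = -1*(-689) = 689)
V(0*8, L) - 1*4260 = 689 - 1*4260 = 689 - 4260 = -3571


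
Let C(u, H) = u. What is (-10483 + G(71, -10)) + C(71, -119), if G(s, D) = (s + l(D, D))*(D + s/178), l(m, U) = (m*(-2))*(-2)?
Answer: -1906315/178 ≈ -10710.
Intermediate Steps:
l(m, U) = 4*m (l(m, U) = -2*m*(-2) = 4*m)
G(s, D) = (D + s/178)*(s + 4*D) (G(s, D) = (s + 4*D)*(D + s/178) = (D + s/178)*(s + 4*D))
(-10483 + G(71, -10)) + C(71, -119) = (-10483 + (4*(-10)² + (1/178)*71² + (91/89)*(-10)*71)) + 71 = (-10483 + (4*100 + (1/178)*5041 - 64610/89)) + 71 = (-10483 + (400 + 5041/178 - 64610/89)) + 71 = (-10483 - 52979/178) + 71 = -1918953/178 + 71 = -1906315/178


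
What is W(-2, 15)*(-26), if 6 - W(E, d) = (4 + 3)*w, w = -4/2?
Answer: -520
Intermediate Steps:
w = -2 (w = -4*½ = -2)
W(E, d) = 20 (W(E, d) = 6 - (4 + 3)*(-2) = 6 - 7*(-2) = 6 - 1*(-14) = 6 + 14 = 20)
W(-2, 15)*(-26) = 20*(-26) = -520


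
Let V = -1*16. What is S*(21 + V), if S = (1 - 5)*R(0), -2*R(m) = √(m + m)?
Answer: 0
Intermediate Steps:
V = -16
R(m) = -√2*√m/2 (R(m) = -√(m + m)/2 = -√2*√m/2)
S = 0 (S = (1 - 5)*(-√2*√0/2) = -(-2)*√2*0 = -4*0 = 0)
S*(21 + V) = 0*(21 - 16) = 0*5 = 0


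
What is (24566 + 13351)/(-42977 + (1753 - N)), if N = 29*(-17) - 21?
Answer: -12639/13570 ≈ -0.93139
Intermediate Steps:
N = -514 (N = -493 - 21 = -514)
(24566 + 13351)/(-42977 + (1753 - N)) = (24566 + 13351)/(-42977 + (1753 - 1*(-514))) = 37917/(-42977 + (1753 + 514)) = 37917/(-42977 + 2267) = 37917/(-40710) = 37917*(-1/40710) = -12639/13570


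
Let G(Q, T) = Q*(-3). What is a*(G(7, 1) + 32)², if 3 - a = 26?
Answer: -2783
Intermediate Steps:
a = -23 (a = 3 - 1*26 = 3 - 26 = -23)
G(Q, T) = -3*Q
a*(G(7, 1) + 32)² = -23*(-3*7 + 32)² = -23*(-21 + 32)² = -23*11² = -23*121 = -2783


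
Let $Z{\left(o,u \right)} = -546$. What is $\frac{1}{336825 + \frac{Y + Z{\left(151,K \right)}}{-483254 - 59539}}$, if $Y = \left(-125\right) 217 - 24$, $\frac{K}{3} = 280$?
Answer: $\frac{18717}{6304354480} \approx 2.9689 \cdot 10^{-6}$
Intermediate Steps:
$K = 840$ ($K = 3 \cdot 280 = 840$)
$Y = -27149$ ($Y = -27125 - 24 = -27149$)
$\frac{1}{336825 + \frac{Y + Z{\left(151,K \right)}}{-483254 - 59539}} = \frac{1}{336825 + \frac{-27149 - 546}{-483254 - 59539}} = \frac{1}{336825 - \frac{27695}{-542793}} = \frac{1}{336825 - - \frac{955}{18717}} = \frac{1}{336825 + \frac{955}{18717}} = \frac{1}{\frac{6304354480}{18717}} = \frac{18717}{6304354480}$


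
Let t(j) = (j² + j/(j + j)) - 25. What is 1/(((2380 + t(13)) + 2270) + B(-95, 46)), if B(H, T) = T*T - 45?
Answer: 2/13731 ≈ 0.00014566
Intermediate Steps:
t(j) = -49/2 + j² (t(j) = (j² + j/((2*j))) - 25 = (j² + (1/(2*j))*j) - 25 = (j² + ½) - 25 = (½ + j²) - 25 = -49/2 + j²)
B(H, T) = -45 + T² (B(H, T) = T² - 45 = -45 + T²)
1/(((2380 + t(13)) + 2270) + B(-95, 46)) = 1/(((2380 + (-49/2 + 13²)) + 2270) + (-45 + 46²)) = 1/(((2380 + (-49/2 + 169)) + 2270) + (-45 + 2116)) = 1/(((2380 + 289/2) + 2270) + 2071) = 1/((5049/2 + 2270) + 2071) = 1/(9589/2 + 2071) = 1/(13731/2) = 2/13731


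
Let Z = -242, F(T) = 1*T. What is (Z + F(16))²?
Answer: 51076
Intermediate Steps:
F(T) = T
(Z + F(16))² = (-242 + 16)² = (-226)² = 51076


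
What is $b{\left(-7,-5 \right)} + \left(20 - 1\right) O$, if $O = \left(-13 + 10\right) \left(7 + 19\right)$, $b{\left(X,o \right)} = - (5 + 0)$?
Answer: $-1487$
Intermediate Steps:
$b{\left(X,o \right)} = -5$ ($b{\left(X,o \right)} = \left(-1\right) 5 = -5$)
$O = -78$ ($O = \left(-3\right) 26 = -78$)
$b{\left(-7,-5 \right)} + \left(20 - 1\right) O = -5 + \left(20 - 1\right) \left(-78\right) = -5 + 19 \left(-78\right) = -5 - 1482 = -1487$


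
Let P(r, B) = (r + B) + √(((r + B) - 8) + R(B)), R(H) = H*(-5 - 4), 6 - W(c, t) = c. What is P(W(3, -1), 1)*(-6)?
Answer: -24 - 6*I*√13 ≈ -24.0 - 21.633*I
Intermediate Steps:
W(c, t) = 6 - c
R(H) = -9*H (R(H) = H*(-9) = -9*H)
P(r, B) = B + r + √(-8 + r - 8*B) (P(r, B) = (r + B) + √(((r + B) - 8) - 9*B) = (B + r) + √(((B + r) - 8) - 9*B) = (B + r) + √((-8 + B + r) - 9*B) = (B + r) + √(-8 + r - 8*B) = B + r + √(-8 + r - 8*B))
P(W(3, -1), 1)*(-6) = (1 + (6 - 1*3) + √(-8 + (6 - 1*3) - 8*1))*(-6) = (1 + (6 - 3) + √(-8 + (6 - 3) - 8))*(-6) = (1 + 3 + √(-8 + 3 - 8))*(-6) = (1 + 3 + √(-13))*(-6) = (1 + 3 + I*√13)*(-6) = (4 + I*√13)*(-6) = -24 - 6*I*√13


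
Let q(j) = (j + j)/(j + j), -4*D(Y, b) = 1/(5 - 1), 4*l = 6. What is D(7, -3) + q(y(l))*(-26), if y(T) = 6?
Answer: -417/16 ≈ -26.063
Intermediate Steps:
l = 3/2 (l = (¼)*6 = 3/2 ≈ 1.5000)
D(Y, b) = -1/16 (D(Y, b) = -1/(4*(5 - 1)) = -¼/4 = -¼*¼ = -1/16)
q(j) = 1 (q(j) = (2*j)/((2*j)) = (2*j)*(1/(2*j)) = 1)
D(7, -3) + q(y(l))*(-26) = -1/16 + 1*(-26) = -1/16 - 26 = -417/16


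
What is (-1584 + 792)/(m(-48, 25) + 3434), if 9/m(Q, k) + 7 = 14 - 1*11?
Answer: -3168/13727 ≈ -0.23079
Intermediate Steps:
m(Q, k) = -9/4 (m(Q, k) = 9/(-7 + (14 - 1*11)) = 9/(-7 + (14 - 11)) = 9/(-7 + 3) = 9/(-4) = 9*(-¼) = -9/4)
(-1584 + 792)/(m(-48, 25) + 3434) = (-1584 + 792)/(-9/4 + 3434) = -792/13727/4 = -792*4/13727 = -3168/13727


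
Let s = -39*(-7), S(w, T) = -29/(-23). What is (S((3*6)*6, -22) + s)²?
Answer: 39790864/529 ≈ 75219.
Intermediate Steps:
S(w, T) = 29/23 (S(w, T) = -29*(-1/23) = 29/23)
s = 273
(S((3*6)*6, -22) + s)² = (29/23 + 273)² = (6308/23)² = 39790864/529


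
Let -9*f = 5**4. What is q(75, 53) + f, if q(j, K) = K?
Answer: -148/9 ≈ -16.444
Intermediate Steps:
f = -625/9 (f = -1/9*5**4 = -1/9*625 = -625/9 ≈ -69.444)
q(75, 53) + f = 53 - 625/9 = -148/9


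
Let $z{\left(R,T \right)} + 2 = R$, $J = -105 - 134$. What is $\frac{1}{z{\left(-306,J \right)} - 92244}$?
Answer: $- \frac{1}{92552} \approx -1.0805 \cdot 10^{-5}$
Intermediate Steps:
$J = -239$ ($J = -105 - 134 = -239$)
$z{\left(R,T \right)} = -2 + R$
$\frac{1}{z{\left(-306,J \right)} - 92244} = \frac{1}{\left(-2 - 306\right) - 92244} = \frac{1}{-308 - 92244} = \frac{1}{-92552} = - \frac{1}{92552}$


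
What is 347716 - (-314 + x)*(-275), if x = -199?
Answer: 206641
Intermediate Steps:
347716 - (-314 + x)*(-275) = 347716 - (-314 - 199)*(-275) = 347716 - (-513)*(-275) = 347716 - 1*141075 = 347716 - 141075 = 206641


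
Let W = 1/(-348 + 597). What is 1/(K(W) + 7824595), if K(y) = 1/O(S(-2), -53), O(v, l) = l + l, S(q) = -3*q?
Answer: 106/829407069 ≈ 1.2780e-7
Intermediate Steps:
W = 1/249 ≈ 0.0040161
O(v, l) = 2*l
K(y) = -1/106 (K(y) = 1/(2*(-53)) = 1/(-106) = -1/106)
1/(K(W) + 7824595) = 1/(-1/106 + 7824595) = 1/(829407069/106) = 106/829407069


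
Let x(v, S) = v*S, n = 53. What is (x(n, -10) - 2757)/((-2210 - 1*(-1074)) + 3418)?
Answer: -3287/2282 ≈ -1.4404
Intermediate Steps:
x(v, S) = S*v
(x(n, -10) - 2757)/((-2210 - 1*(-1074)) + 3418) = (-10*53 - 2757)/((-2210 - 1*(-1074)) + 3418) = (-530 - 2757)/((-2210 + 1074) + 3418) = -3287/(-1136 + 3418) = -3287/2282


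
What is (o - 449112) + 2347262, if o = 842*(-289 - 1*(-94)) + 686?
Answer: 1734646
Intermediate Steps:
o = -163504 (o = 842*(-289 + 94) + 686 = 842*(-195) + 686 = -164190 + 686 = -163504)
(o - 449112) + 2347262 = (-163504 - 449112) + 2347262 = -612616 + 2347262 = 1734646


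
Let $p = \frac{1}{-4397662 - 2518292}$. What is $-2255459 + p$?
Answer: $- \frac{15598650692887}{6915954} \approx -2.2555 \cdot 10^{6}$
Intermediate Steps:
$p = - \frac{1}{6915954}$ ($p = \frac{1}{-6915954} = - \frac{1}{6915954} \approx -1.4459 \cdot 10^{-7}$)
$-2255459 + p = -2255459 - \frac{1}{6915954} = - \frac{15598650692887}{6915954}$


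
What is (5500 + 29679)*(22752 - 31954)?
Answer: -323717158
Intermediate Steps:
(5500 + 29679)*(22752 - 31954) = 35179*(-9202) = -323717158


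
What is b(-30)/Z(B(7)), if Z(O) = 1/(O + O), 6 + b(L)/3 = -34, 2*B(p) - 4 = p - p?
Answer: -480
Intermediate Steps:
B(p) = 2 (B(p) = 2 + (p - p)/2 = 2 + (1/2)*0 = 2 + 0 = 2)
b(L) = -120 (b(L) = -18 + 3*(-34) = -18 - 102 = -120)
Z(O) = 1/(2*O)
b(-30)/Z(B(7)) = -120/((1/2)/2) = -120/((1/2)*(1/2)) = -120/1/4 = -120*4 = -480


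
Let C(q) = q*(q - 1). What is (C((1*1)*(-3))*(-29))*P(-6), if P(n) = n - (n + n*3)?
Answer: -6264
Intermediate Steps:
P(n) = -3*n (P(n) = n - (n + 3*n) = n - 4*n = -3*n)
C(q) = q*(-1 + q)
(C((1*1)*(-3))*(-29))*P(-6) = ((((1*1)*(-3))*(-1 + (1*1)*(-3)))*(-29))*(-3*(-6)) = (((1*(-3))*(-1 + 1*(-3)))*(-29))*18 = (-3*(-1 - 3)*(-29))*18 = (-3*(-4)*(-29))*18 = (12*(-29))*18 = -348*18 = -6264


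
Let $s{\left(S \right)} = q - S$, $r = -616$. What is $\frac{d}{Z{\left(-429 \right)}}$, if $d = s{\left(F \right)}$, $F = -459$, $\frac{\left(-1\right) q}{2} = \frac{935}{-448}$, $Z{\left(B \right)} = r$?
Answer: $- \frac{103751}{137984} \approx -0.75191$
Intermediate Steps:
$Z{\left(B \right)} = -616$
$q = \frac{935}{224}$ ($q = - 2 \frac{935}{-448} = - 2 \cdot 935 \left(- \frac{1}{448}\right) = \left(-2\right) \left(- \frac{935}{448}\right) = \frac{935}{224} \approx 4.1741$)
$s{\left(S \right)} = \frac{935}{224} - S$
$d = \frac{103751}{224}$ ($d = \frac{935}{224} - -459 = \frac{935}{224} + 459 = \frac{103751}{224} \approx 463.17$)
$\frac{d}{Z{\left(-429 \right)}} = \frac{103751}{224 \left(-616\right)} = \frac{103751}{224} \left(- \frac{1}{616}\right) = - \frac{103751}{137984}$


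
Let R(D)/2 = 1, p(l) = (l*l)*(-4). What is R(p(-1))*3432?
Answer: 6864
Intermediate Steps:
p(l) = -4*l² (p(l) = l²*(-4) = -4*l²)
R(D) = 2 (R(D) = 2*1 = 2)
R(p(-1))*3432 = 2*3432 = 6864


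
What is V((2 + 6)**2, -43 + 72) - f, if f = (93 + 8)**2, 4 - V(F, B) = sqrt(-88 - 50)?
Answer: -10197 - I*sqrt(138) ≈ -10197.0 - 11.747*I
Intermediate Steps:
V(F, B) = 4 - I*sqrt(138) (V(F, B) = 4 - sqrt(-88 - 50) = 4 - sqrt(-138) = 4 - I*sqrt(138))
f = 10201 (f = 101**2 = 10201)
V((2 + 6)**2, -43 + 72) - f = (4 - I*sqrt(138)) - 1*10201 = (4 - I*sqrt(138)) - 10201 = -10197 - I*sqrt(138)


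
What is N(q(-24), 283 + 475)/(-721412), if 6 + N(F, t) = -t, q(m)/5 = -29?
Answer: 191/180353 ≈ 0.0010590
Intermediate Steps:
q(m) = -145 (q(m) = 5*(-29) = -145)
N(F, t) = -6 - t
N(q(-24), 283 + 475)/(-721412) = (-6 - (283 + 475))/(-721412) = (-6 - 1*758)*(-1/721412) = (-6 - 758)*(-1/721412) = -764*(-1/721412) = 191/180353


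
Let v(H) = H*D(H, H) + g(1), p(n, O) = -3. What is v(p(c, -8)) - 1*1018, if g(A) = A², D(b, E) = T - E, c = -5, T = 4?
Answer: -1038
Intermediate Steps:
D(b, E) = 4 - E
v(H) = 1 + H*(4 - H) (v(H) = H*(4 - H) + 1² = H*(4 - H) + 1 = 1 + H*(4 - H))
v(p(c, -8)) - 1*1018 = (1 - 1*(-3)*(-4 - 3)) - 1*1018 = (1 - 1*(-3)*(-7)) - 1018 = (1 - 21) - 1018 = -20 - 1018 = -1038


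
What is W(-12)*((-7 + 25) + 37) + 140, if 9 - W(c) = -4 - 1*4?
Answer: 1075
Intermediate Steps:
W(c) = 17 (W(c) = 9 - (-4 - 1*4) = 9 - (-4 - 4) = 9 - 1*(-8) = 9 + 8 = 17)
W(-12)*((-7 + 25) + 37) + 140 = 17*((-7 + 25) + 37) + 140 = 17*(18 + 37) + 140 = 17*55 + 140 = 935 + 140 = 1075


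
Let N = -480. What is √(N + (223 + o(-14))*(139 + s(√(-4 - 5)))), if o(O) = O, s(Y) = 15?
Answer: √31706 ≈ 178.06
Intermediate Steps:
√(N + (223 + o(-14))*(139 + s(√(-4 - 5)))) = √(-480 + (223 - 14)*(139 + 15)) = √(-480 + 209*154) = √(-480 + 32186) = √31706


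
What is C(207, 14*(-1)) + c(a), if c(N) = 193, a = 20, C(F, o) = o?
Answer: 179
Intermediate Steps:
C(207, 14*(-1)) + c(a) = 14*(-1) + 193 = -14 + 193 = 179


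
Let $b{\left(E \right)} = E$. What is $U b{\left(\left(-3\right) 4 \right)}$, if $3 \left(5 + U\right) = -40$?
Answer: $220$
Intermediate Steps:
$U = - \frac{55}{3}$ ($U = -5 + \frac{1}{3} \left(-40\right) = -5 - \frac{40}{3} = - \frac{55}{3} \approx -18.333$)
$U b{\left(\left(-3\right) 4 \right)} = - \frac{55 \left(\left(-3\right) 4\right)}{3} = \left(- \frac{55}{3}\right) \left(-12\right) = 220$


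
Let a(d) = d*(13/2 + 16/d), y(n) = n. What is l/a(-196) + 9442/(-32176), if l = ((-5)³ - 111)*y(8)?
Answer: 12217563/10119352 ≈ 1.2073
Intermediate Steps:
a(d) = d*(13/2 + 16/d) (a(d) = d*(13*(½) + 16/d) = d*(13/2 + 16/d))
l = -1888 (l = ((-5)³ - 111)*8 = (-125 - 111)*8 = -236*8 = -1888)
l/a(-196) + 9442/(-32176) = -1888/(16 + (13/2)*(-196)) + 9442/(-32176) = -1888/(16 - 1274) + 9442*(-1/32176) = -1888/(-1258) - 4721/16088 = -1888*(-1/1258) - 4721/16088 = 944/629 - 4721/16088 = 12217563/10119352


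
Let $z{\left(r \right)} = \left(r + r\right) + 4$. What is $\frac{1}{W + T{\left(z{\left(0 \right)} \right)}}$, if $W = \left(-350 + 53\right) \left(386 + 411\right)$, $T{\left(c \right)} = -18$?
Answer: $- \frac{1}{236727} \approx -4.2243 \cdot 10^{-6}$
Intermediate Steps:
$z{\left(r \right)} = 4 + 2 r$ ($z{\left(r \right)} = 2 r + 4 = 4 + 2 r$)
$W = -236709$ ($W = \left(-297\right) 797 = -236709$)
$\frac{1}{W + T{\left(z{\left(0 \right)} \right)}} = \frac{1}{-236709 - 18} = \frac{1}{-236727} = - \frac{1}{236727}$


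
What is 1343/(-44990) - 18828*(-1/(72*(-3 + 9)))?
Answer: 11756827/269940 ≈ 43.553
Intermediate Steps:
1343/(-44990) - 18828*(-1/(72*(-3 + 9))) = 1343*(-1/44990) - 18828/((4*6)*(-18)) = -1343/44990 - 18828/(24*(-18)) = -1343/44990 - 18828/(-432) = -1343/44990 - 18828*(-1/432) = -1343/44990 + 523/12 = 11756827/269940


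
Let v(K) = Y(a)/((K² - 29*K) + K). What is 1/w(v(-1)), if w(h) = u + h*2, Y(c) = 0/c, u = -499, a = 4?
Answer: -1/499 ≈ -0.0020040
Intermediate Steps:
Y(c) = 0
v(K) = 0 (v(K) = 0/((K² - 29*K) + K) = 0/(K² - 28*K) = 0)
w(h) = -499 + 2*h (w(h) = -499 + h*2 = -499 + 2*h)
1/w(v(-1)) = 1/(-499 + 2*0) = 1/(-499 + 0) = 1/(-499) = -1/499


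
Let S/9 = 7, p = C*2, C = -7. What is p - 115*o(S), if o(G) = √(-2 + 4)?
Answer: -14 - 115*√2 ≈ -176.63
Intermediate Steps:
p = -14 (p = -7*2 = -14)
S = 63 (S = 9*7 = 63)
o(G) = √2
p - 115*o(S) = -14 - 115*√2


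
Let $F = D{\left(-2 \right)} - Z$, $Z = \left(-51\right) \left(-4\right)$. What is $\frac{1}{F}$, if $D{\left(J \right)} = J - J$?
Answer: $- \frac{1}{204} \approx -0.004902$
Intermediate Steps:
$D{\left(J \right)} = 0$
$Z = 204$
$F = -204$ ($F = 0 - 204 = -204$)
$\frac{1}{F} = \frac{1}{-204} = - \frac{1}{204}$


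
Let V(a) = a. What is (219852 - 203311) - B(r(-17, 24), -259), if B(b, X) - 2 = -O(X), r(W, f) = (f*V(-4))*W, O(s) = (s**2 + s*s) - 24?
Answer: 150677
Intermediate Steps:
O(s) = -24 + 2*s**2 (O(s) = (s**2 + s**2) - 24 = 2*s**2 - 24 = -24 + 2*s**2)
r(W, f) = -4*W*f (r(W, f) = (f*(-4))*W = (-4*f)*W = -4*W*f)
B(b, X) = 26 - 2*X**2 (B(b, X) = 2 - (-24 + 2*X**2) = 2 + (24 - 2*X**2) = 26 - 2*X**2)
(219852 - 203311) - B(r(-17, 24), -259) = (219852 - 203311) - (26 - 2*(-259)**2) = 16541 - (26 - 2*67081) = 16541 - (26 - 134162) = 16541 - 1*(-134136) = 16541 + 134136 = 150677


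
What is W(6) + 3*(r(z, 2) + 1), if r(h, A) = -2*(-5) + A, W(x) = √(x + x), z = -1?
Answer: 39 + 2*√3 ≈ 42.464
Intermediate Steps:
W(x) = √2*√x (W(x) = √(2*x) = √2*√x)
r(h, A) = 10 + A
W(6) + 3*(r(z, 2) + 1) = √2*√6 + 3*((10 + 2) + 1) = 2*√3 + 3*(12 + 1) = 2*√3 + 3*13 = 2*√3 + 39 = 39 + 2*√3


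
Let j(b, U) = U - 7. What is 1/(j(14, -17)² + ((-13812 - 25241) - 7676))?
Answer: -1/46153 ≈ -2.1667e-5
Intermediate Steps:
j(b, U) = -7 + U
1/(j(14, -17)² + ((-13812 - 25241) - 7676)) = 1/((-7 - 17)² + ((-13812 - 25241) - 7676)) = 1/((-24)² + (-39053 - 7676)) = 1/(576 - 46729) = 1/(-46153) = -1/46153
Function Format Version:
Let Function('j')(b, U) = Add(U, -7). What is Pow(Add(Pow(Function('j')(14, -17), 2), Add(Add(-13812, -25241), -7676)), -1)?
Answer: Rational(-1, 46153) ≈ -2.1667e-5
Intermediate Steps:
Function('j')(b, U) = Add(-7, U)
Pow(Add(Pow(Function('j')(14, -17), 2), Add(Add(-13812, -25241), -7676)), -1) = Pow(Add(Pow(Add(-7, -17), 2), Add(Add(-13812, -25241), -7676)), -1) = Pow(Add(Pow(-24, 2), Add(-39053, -7676)), -1) = Pow(Add(576, -46729), -1) = Pow(-46153, -1) = Rational(-1, 46153)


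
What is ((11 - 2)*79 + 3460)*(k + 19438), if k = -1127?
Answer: 76375181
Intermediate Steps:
((11 - 2)*79 + 3460)*(k + 19438) = ((11 - 2)*79 + 3460)*(-1127 + 19438) = (9*79 + 3460)*18311 = (711 + 3460)*18311 = 4171*18311 = 76375181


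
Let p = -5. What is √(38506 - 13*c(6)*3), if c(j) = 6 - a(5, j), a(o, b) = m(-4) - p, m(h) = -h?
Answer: √38623 ≈ 196.53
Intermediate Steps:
a(o, b) = 9 (a(o, b) = -1*(-4) - 1*(-5) = 4 + 5 = 9)
c(j) = -3 (c(j) = 6 - 1*9 = 6 - 9 = -3)
√(38506 - 13*c(6)*3) = √(38506 - 13*(-3)*3) = √(38506 + 39*3) = √(38506 + 117) = √38623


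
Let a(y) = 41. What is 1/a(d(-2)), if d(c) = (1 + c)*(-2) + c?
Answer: 1/41 ≈ 0.024390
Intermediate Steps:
d(c) = -2 - c (d(c) = (-2 - 2*c) + c = -2 - c)
1/a(d(-2)) = 1/41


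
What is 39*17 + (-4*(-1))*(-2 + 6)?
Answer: 679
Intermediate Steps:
39*17 + (-4*(-1))*(-2 + 6) = 663 + 4*4 = 663 + 16 = 679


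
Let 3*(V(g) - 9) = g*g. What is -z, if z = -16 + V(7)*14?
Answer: -1016/3 ≈ -338.67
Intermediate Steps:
V(g) = 9 + g**2/3 (V(g) = 9 + (g*g)/3 = 9 + g**2/3)
z = 1016/3 (z = -16 + (9 + (1/3)*7**2)*14 = -16 + (9 + (1/3)*49)*14 = -16 + (9 + 49/3)*14 = -16 + (76/3)*14 = -16 + 1064/3 = 1016/3 ≈ 338.67)
-z = -1*1016/3 = -1016/3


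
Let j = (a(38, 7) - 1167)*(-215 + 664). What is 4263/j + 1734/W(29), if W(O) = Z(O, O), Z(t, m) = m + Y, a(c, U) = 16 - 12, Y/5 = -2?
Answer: 905391261/9921553 ≈ 91.255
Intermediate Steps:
Y = -10 (Y = 5*(-2) = -10)
a(c, U) = 4
Z(t, m) = -10 + m (Z(t, m) = m - 10 = -10 + m)
W(O) = -10 + O
j = -522187 (j = (4 - 1167)*(-215 + 664) = -1163*449 = -522187)
4263/j + 1734/W(29) = 4263/(-522187) + 1734/(-10 + 29) = 4263*(-1/522187) + 1734/19 = -4263/522187 + 1734*(1/19) = -4263/522187 + 1734/19 = 905391261/9921553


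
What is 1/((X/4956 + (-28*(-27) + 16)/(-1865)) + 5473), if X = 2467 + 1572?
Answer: 1320420/7227188189 ≈ 0.00018270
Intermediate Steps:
X = 4039
1/((X/4956 + (-28*(-27) + 16)/(-1865)) + 5473) = 1/((4039/4956 + (-28*(-27) + 16)/(-1865)) + 5473) = 1/((4039*(1/4956) + (756 + 16)*(-1/1865)) + 5473) = 1/((577/708 + 772*(-1/1865)) + 5473) = 1/((577/708 - 772/1865) + 5473) = 1/(529529/1320420 + 5473) = 1/(7227188189/1320420) = 1320420/7227188189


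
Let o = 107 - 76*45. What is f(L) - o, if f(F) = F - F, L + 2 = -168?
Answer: 3313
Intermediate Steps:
L = -170 (L = -2 - 168 = -170)
f(F) = 0
o = -3313 (o = 107 - 3420 = -3313)
f(L) - o = 0 - 1*(-3313) = 0 + 3313 = 3313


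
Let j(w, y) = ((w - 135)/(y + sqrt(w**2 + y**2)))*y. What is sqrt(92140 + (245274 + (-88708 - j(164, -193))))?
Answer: sqrt(-47994661 + 248706*sqrt(64145))/sqrt(-193 + sqrt(64145)) ≈ 498.80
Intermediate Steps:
j(w, y) = y*(-135 + w)/(y + sqrt(w**2 + y**2)) (j(w, y) = ((-135 + w)/(y + sqrt(w**2 + y**2)))*y = y*(-135 + w)/(y + sqrt(w**2 + y**2)))
sqrt(92140 + (245274 + (-88708 - j(164, -193)))) = sqrt(92140 + (245274 + (-88708 - (-193)*(-135 + 164)/(-193 + sqrt(164**2 + (-193)**2))))) = sqrt(92140 + (245274 + (-88708 - (-193)*29/(-193 + sqrt(26896 + 37249))))) = sqrt(92140 + (245274 + (-88708 - (-193)*29/(-193 + sqrt(64145))))) = sqrt(92140 + (245274 + (-88708 - (-5597)/(-193 + sqrt(64145))))) = sqrt(92140 + (245274 + (-88708 + 5597/(-193 + sqrt(64145))))) = sqrt(92140 + (156566 + 5597/(-193 + sqrt(64145)))) = sqrt(248706 + 5597/(-193 + sqrt(64145)))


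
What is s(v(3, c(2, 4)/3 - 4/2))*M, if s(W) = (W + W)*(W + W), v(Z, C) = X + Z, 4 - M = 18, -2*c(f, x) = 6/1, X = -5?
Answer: -224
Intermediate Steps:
c(f, x) = -3 (c(f, x) = -3/1 = -3)
M = -14 (M = 4 - 1*18 = 4 - 18 = -14)
v(Z, C) = -5 + Z
s(W) = 4*W² (s(W) = (2*W)*(2*W) = 4*W²)
s(v(3, c(2, 4)/3 - 4/2))*M = (4*(-5 + 3)²)*(-14) = (4*(-2)²)*(-14) = (4*4)*(-14) = 16*(-14) = -224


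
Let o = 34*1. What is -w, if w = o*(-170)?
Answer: 5780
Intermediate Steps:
o = 34
w = -5780 (w = 34*(-170) = -5780)
-w = -1*(-5780) = 5780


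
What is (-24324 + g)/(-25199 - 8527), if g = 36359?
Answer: -12035/33726 ≈ -0.35685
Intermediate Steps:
(-24324 + g)/(-25199 - 8527) = (-24324 + 36359)/(-25199 - 8527) = 12035/(-33726) = 12035*(-1/33726) = -12035/33726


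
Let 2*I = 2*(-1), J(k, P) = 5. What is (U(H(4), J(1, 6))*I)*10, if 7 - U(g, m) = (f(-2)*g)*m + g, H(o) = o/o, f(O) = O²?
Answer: 140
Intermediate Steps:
H(o) = 1
U(g, m) = 7 - g - 4*g*m (U(g, m) = 7 - (((-2)²*g)*m + g) = 7 - ((4*g)*m + g) = 7 - (4*g*m + g) = 7 - (g + 4*g*m) = 7 + (-g - 4*g*m) = 7 - g - 4*g*m)
I = -1 (I = (2*(-1))/2 = (½)*(-2) = -1)
(U(H(4), J(1, 6))*I)*10 = ((7 - 1*1 - 4*1*5)*(-1))*10 = ((7 - 1 - 20)*(-1))*10 = -14*(-1)*10 = 14*10 = 140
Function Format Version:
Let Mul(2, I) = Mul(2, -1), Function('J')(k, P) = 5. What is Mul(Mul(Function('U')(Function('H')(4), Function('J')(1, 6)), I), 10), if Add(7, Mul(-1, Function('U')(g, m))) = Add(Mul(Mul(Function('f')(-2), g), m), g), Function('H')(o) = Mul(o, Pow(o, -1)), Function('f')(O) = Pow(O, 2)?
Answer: 140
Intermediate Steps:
Function('H')(o) = 1
Function('U')(g, m) = Add(7, Mul(-1, g), Mul(-4, g, m)) (Function('U')(g, m) = Add(7, Mul(-1, Add(Mul(Mul(Pow(-2, 2), g), m), g))) = Add(7, Mul(-1, Add(Mul(Mul(4, g), m), g))) = Add(7, Mul(-1, Add(Mul(4, g, m), g))) = Add(7, Mul(-1, Add(g, Mul(4, g, m)))) = Add(7, Add(Mul(-1, g), Mul(-4, g, m))) = Add(7, Mul(-1, g), Mul(-4, g, m)))
I = -1 (I = Mul(Rational(1, 2), Mul(2, -1)) = Mul(Rational(1, 2), -2) = -1)
Mul(Mul(Function('U')(Function('H')(4), Function('J')(1, 6)), I), 10) = Mul(Mul(Add(7, Mul(-1, 1), Mul(-4, 1, 5)), -1), 10) = Mul(Mul(Add(7, -1, -20), -1), 10) = Mul(Mul(-14, -1), 10) = Mul(14, 10) = 140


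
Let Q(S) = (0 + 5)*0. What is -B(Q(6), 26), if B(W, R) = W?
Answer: 0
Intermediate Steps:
Q(S) = 0 (Q(S) = 5*0 = 0)
-B(Q(6), 26) = -1*0 = 0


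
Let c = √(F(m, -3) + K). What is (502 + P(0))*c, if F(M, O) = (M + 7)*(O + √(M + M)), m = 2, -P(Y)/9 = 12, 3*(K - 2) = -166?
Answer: 394*I*√561/3 ≈ 3110.7*I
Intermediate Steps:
K = -160/3 (K = 2 + (⅓)*(-166) = 2 - 166/3 = -160/3 ≈ -53.333)
P(Y) = -108 (P(Y) = -9*12 = -108)
F(M, O) = (7 + M)*(O + √2*√M) (F(M, O) = (7 + M)*(O + √(2*M)) = (7 + M)*(O + √2*√M))
c = I*√561/3 (c = √((7*(-3) + 2*(-3) + √2*2^(3/2) + 7*√2*√2) - 160/3) = √((-21 - 6 + √2*(2*√2) + 14) - 160/3) = √((-21 - 6 + 4 + 14) - 160/3) = √(-9 - 160/3) = √(-187/3) = I*√561/3 ≈ 7.8951*I)
(502 + P(0))*c = (502 - 108)*(I*√561/3) = 394*(I*√561/3) = 394*I*√561/3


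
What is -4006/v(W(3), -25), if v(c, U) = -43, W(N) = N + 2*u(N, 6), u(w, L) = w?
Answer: 4006/43 ≈ 93.163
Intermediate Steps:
W(N) = 3*N (W(N) = N + 2*N = 3*N)
-4006/v(W(3), -25) = -4006/(-43) = -4006*(-1/43) = 4006/43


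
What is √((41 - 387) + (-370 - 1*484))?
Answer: 20*I*√3 ≈ 34.641*I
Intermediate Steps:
√((41 - 387) + (-370 - 1*484)) = √(-346 + (-370 - 484)) = √(-346 - 854) = √(-1200) = 20*I*√3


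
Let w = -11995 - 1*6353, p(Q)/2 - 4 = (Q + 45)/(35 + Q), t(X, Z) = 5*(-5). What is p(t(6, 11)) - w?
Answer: 18360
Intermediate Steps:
t(X, Z) = -25
p(Q) = 8 + 2*(45 + Q)/(35 + Q) (p(Q) = 8 + 2*((Q + 45)/(35 + Q)) = 8 + 2*((45 + Q)/(35 + Q)) = 8 + 2*(45 + Q)/(35 + Q))
w = -18348 (w = -11995 - 6353 = -18348)
p(t(6, 11)) - w = 10*(37 - 25)/(35 - 25) - 1*(-18348) = 10*12/10 + 18348 = 10*(⅒)*12 + 18348 = 12 + 18348 = 18360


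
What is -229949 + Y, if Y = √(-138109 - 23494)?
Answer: -229949 + I*√161603 ≈ -2.2995e+5 + 402.0*I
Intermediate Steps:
Y = I*√161603 (Y = √(-161603) = I*√161603 ≈ 402.0*I)
-229949 + Y = -229949 + I*√161603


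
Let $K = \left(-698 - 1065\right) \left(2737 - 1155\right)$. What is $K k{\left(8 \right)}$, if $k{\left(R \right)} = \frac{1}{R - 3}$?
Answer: $- \frac{2789066}{5} \approx -5.5781 \cdot 10^{5}$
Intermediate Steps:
$k{\left(R \right)} = \frac{1}{-3 + R}$
$K = -2789066$ ($K = \left(-1763\right) 1582 = -2789066$)
$K k{\left(8 \right)} = - \frac{2789066}{-3 + 8} = - \frac{2789066}{5}$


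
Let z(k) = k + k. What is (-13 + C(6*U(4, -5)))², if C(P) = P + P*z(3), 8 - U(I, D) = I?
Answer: 24025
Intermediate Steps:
U(I, D) = 8 - I
z(k) = 2*k
C(P) = 7*P (C(P) = P + P*(2*3) = P + P*6 = P + 6*P = 7*P)
(-13 + C(6*U(4, -5)))² = (-13 + 7*(6*(8 - 1*4)))² = (-13 + 7*(6*(8 - 4)))² = (-13 + 7*(6*4))² = (-13 + 7*24)² = (-13 + 168)² = 155² = 24025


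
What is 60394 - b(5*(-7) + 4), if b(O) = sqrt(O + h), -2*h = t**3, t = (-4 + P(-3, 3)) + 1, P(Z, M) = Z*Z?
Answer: 60394 - I*sqrt(139) ≈ 60394.0 - 11.79*I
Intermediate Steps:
P(Z, M) = Z**2
t = 6 (t = (-4 + (-3)**2) + 1 = (-4 + 9) + 1 = 5 + 1 = 6)
h = -108 (h = -1/2*6**3 = -1/2*216 = -108)
b(O) = sqrt(-108 + O) (b(O) = sqrt(O - 108) = sqrt(-108 + O))
60394 - b(5*(-7) + 4) = 60394 - sqrt(-108 + (5*(-7) + 4)) = 60394 - sqrt(-108 + (-35 + 4)) = 60394 - sqrt(-108 - 31) = 60394 - sqrt(-139) = 60394 - I*sqrt(139)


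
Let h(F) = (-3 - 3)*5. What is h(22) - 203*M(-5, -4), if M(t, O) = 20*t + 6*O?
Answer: 25142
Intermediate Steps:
M(t, O) = 6*O + 20*t
h(F) = -30 (h(F) = -6*5 = -30)
h(22) - 203*M(-5, -4) = -30 - 203*(6*(-4) + 20*(-5)) = -30 - 203*(-24 - 100) = -30 - 203*(-124) = -30 + 25172 = 25142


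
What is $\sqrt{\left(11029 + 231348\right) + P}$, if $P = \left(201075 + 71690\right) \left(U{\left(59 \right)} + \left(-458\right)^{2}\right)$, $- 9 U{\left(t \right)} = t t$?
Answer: $\frac{4 \sqrt{32124948973}}{3} \approx 2.3898 \cdot 10^{5}$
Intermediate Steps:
$U{\left(t \right)} = - \frac{t^{2}}{9}$ ($U{\left(t \right)} = - \frac{t t}{9} = - \frac{t^{2}}{9}$)
$P = \frac{513997002175}{9}$ ($P = \left(201075 + 71690\right) \left(- \frac{59^{2}}{9} + \left(-458\right)^{2}\right) = 272765 \left(\left(- \frac{1}{9}\right) 3481 + 209764\right) = 272765 \left(- \frac{3481}{9} + 209764\right) = 272765 \cdot \frac{1884395}{9} = \frac{513997002175}{9} \approx 5.7111 \cdot 10^{10}$)
$\sqrt{\left(11029 + 231348\right) + P} = \sqrt{\left(11029 + 231348\right) + \frac{513997002175}{9}} = \sqrt{242377 + \frac{513997002175}{9}} = \sqrt{\frac{513999183568}{9}} = \frac{4 \sqrt{32124948973}}{3}$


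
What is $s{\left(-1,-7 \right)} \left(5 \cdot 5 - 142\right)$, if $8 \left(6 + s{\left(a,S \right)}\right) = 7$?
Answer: $\frac{4797}{8} \approx 599.63$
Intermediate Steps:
$s{\left(a,S \right)} = - \frac{41}{8}$ ($s{\left(a,S \right)} = -6 + \frac{1}{8} \cdot 7 = -6 + \frac{7}{8} = - \frac{41}{8}$)
$s{\left(-1,-7 \right)} \left(5 \cdot 5 - 142\right) = - \frac{41 \left(5 \cdot 5 - 142\right)}{8} = - \frac{41 \left(25 - 142\right)}{8} = \left(- \frac{41}{8}\right) \left(-117\right) = \frac{4797}{8}$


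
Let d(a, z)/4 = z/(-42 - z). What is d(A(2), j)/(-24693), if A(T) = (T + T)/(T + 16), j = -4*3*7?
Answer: 8/24693 ≈ 0.00032398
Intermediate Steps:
j = -84 (j = -12*7 = -84)
A(T) = 2*T/(16 + T) (A(T) = (2*T)/(16 + T) = 2*T/(16 + T))
d(a, z) = 4*z/(-42 - z) (d(a, z) = 4*(z/(-42 - z)) = 4*z/(-42 - z))
d(A(2), j)/(-24693) = -4*(-84)/(42 - 84)/(-24693) = -4*(-84)/(-42)*(-1/24693) = -4*(-84)*(-1/42)*(-1/24693) = -8*(-1/24693) = 8/24693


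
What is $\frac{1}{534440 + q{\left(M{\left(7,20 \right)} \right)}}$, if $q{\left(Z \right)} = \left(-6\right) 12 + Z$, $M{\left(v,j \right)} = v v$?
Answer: $\frac{1}{534417} \approx 1.8712 \cdot 10^{-6}$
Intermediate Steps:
$M{\left(v,j \right)} = v^{2}$
$q{\left(Z \right)} = -72 + Z$
$\frac{1}{534440 + q{\left(M{\left(7,20 \right)} \right)}} = \frac{1}{534440 - \left(72 - 7^{2}\right)} = \frac{1}{534440 + \left(-72 + 49\right)} = \frac{1}{534440 - 23} = \frac{1}{534417}$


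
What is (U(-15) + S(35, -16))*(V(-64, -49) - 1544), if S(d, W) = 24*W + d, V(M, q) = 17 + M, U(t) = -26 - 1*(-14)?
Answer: 574351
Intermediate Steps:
U(t) = -12 (U(t) = -26 + 14 = -12)
S(d, W) = d + 24*W
(U(-15) + S(35, -16))*(V(-64, -49) - 1544) = (-12 + (35 + 24*(-16)))*((17 - 64) - 1544) = (-12 + (35 - 384))*(-47 - 1544) = (-12 - 349)*(-1591) = -361*(-1591) = 574351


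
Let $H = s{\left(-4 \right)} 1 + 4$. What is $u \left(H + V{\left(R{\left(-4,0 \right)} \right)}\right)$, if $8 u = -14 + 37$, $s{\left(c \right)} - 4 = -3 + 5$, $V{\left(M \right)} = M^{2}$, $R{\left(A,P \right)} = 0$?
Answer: $\frac{115}{4} \approx 28.75$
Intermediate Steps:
$s{\left(c \right)} = 6$ ($s{\left(c \right)} = 4 + \left(-3 + 5\right) = 4 + 2 = 6$)
$u = \frac{23}{8}$ ($u = \frac{-14 + 37}{8} = \frac{1}{8} \cdot 23 = \frac{23}{8} \approx 2.875$)
$H = 10$ ($H = 6 \cdot 1 + 4 = 6 + 4 = 10$)
$u \left(H + V{\left(R{\left(-4,0 \right)} \right)}\right) = \frac{23 \left(10 + 0^{2}\right)}{8} = \frac{23 \left(10 + 0\right)}{8} = \frac{23}{8} \cdot 10 = \frac{115}{4}$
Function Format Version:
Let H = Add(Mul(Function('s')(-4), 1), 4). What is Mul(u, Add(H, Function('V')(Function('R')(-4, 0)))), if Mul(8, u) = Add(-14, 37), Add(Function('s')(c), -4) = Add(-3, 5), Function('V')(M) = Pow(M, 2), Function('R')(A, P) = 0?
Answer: Rational(115, 4) ≈ 28.750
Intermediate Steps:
Function('s')(c) = 6 (Function('s')(c) = Add(4, Add(-3, 5)) = Add(4, 2) = 6)
u = Rational(23, 8) (u = Mul(Rational(1, 8), Add(-14, 37)) = Mul(Rational(1, 8), 23) = Rational(23, 8) ≈ 2.8750)
H = 10 (H = Add(Mul(6, 1), 4) = Add(6, 4) = 10)
Mul(u, Add(H, Function('V')(Function('R')(-4, 0)))) = Mul(Rational(23, 8), Add(10, Pow(0, 2))) = Mul(Rational(23, 8), Add(10, 0)) = Mul(Rational(23, 8), 10) = Rational(115, 4)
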